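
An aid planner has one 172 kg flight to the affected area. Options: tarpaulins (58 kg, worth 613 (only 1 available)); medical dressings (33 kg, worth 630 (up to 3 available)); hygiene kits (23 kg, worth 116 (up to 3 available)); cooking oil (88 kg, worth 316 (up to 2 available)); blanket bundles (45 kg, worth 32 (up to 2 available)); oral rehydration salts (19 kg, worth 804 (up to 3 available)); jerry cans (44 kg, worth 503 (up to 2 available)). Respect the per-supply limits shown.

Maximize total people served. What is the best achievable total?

Density check — oral rehydration salts 42.32, medical dressings 19.09, jerry cans 11.43, tarpaulins 10.57 are the best per kg.
Taking 3×medical dressings + 3×oral rehydration salts: 156 kg used, 4302 in people served.
Every other selection either busts 172 kg or exceeds an availability limit or fails to beat 4302.

4302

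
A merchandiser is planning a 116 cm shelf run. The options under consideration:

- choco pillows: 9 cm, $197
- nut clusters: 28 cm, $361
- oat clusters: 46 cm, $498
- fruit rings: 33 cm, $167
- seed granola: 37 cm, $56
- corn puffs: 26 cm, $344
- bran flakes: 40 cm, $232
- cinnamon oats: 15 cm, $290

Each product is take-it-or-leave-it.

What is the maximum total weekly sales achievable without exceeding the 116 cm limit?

1493

The ratio heuristic lands on choco pillows + nut clusters + fruit rings + corn puffs + cinnamon oats (1359) but leaves 5 cm idle.
The 42 cm tied up in choco pillows and fruit rings is better spent on oat clusters — total rises to 1493 (115 cm).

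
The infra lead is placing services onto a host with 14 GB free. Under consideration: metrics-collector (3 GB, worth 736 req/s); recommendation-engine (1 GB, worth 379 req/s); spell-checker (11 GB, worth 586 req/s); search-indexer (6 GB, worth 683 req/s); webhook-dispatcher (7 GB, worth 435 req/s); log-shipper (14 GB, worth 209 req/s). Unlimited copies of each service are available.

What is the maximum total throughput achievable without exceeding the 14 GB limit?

5306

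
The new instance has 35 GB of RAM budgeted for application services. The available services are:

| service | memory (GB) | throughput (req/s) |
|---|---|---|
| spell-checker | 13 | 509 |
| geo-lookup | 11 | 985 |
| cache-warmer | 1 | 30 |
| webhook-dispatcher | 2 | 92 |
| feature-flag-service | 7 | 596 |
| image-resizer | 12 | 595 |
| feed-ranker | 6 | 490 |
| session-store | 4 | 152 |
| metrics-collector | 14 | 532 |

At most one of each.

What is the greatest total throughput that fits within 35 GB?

2358

Filling by ratio: geo-lookup + cache-warmer + webhook-dispatcher + feature-flag-service + feed-ranker + session-store for 2345, with 4 GB left unused.
Dropping webhook-dispatcher and feed-ranker frees 8 GB; slotting in image-resizer (12 GB) lifts the total to 2358 at 35 GB.
Next best is geo-lookup + cache-warmer + webhook-dispatcher + feature-flag-service + feed-ranker + session-store at 2345 (31 GB) — short by 13.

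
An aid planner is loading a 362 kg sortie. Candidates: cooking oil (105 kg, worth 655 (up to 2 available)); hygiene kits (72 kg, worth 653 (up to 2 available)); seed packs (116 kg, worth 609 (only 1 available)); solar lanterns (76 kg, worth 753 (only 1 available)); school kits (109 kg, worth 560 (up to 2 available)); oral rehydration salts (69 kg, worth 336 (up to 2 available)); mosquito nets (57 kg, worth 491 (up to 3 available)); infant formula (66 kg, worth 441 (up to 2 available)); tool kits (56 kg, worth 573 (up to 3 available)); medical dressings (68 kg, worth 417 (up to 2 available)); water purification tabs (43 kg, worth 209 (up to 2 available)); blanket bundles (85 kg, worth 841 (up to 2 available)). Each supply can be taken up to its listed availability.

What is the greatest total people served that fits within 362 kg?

3581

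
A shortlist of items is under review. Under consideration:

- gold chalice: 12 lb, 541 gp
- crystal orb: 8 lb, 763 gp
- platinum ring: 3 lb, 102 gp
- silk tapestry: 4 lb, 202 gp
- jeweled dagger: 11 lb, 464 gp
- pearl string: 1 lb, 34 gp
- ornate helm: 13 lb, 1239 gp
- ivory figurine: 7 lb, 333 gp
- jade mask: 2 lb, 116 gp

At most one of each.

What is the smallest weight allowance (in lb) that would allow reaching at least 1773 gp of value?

21

Need the lightest bundle worth ≥ 1773.
crystal orb + ornate helm reaches 2002 using 21 lb.
Any bundle with less than 21 lb falls short of 1773.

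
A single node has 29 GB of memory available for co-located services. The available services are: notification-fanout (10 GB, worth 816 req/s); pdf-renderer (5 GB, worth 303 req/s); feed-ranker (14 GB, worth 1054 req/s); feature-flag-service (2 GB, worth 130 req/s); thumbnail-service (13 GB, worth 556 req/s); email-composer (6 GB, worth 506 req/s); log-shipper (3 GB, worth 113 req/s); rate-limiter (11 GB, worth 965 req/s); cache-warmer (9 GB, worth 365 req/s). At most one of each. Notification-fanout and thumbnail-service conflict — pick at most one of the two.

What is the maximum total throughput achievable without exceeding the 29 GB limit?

2417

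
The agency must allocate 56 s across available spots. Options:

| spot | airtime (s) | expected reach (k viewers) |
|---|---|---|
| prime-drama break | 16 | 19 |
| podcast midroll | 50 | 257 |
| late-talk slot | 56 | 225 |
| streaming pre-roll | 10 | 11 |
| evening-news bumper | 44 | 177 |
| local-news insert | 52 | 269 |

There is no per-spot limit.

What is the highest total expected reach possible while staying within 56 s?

269

By expected reach per s: local-news insert 5.17, podcast midroll 5.14, evening-news bumper 4.02 lead.
The ratio ordering already packs tightly: local-news insert, 52 s, 269.
Nothing else within 56 s beats 269.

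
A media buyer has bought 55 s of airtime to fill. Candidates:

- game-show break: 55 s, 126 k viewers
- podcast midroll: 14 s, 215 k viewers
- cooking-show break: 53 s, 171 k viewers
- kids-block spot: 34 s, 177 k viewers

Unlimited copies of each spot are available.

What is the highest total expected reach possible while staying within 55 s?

645

Best packing: 3×podcast midroll — 42 s, 645 total.
No other feasible combination exceeds 645.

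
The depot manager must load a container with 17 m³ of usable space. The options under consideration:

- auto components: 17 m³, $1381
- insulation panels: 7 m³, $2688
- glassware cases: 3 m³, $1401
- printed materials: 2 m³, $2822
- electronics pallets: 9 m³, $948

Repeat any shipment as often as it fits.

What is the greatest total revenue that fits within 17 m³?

22576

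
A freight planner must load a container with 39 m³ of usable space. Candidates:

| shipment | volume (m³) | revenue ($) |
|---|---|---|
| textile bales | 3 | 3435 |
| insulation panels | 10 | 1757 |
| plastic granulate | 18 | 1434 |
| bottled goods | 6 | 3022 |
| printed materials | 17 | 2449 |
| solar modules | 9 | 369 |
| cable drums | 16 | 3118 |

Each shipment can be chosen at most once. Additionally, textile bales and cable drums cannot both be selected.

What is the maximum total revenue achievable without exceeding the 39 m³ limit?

10663

Textile bales + insulation panels + bottled goods + printed materials uses 36 of the 39 m³ and totals 10663.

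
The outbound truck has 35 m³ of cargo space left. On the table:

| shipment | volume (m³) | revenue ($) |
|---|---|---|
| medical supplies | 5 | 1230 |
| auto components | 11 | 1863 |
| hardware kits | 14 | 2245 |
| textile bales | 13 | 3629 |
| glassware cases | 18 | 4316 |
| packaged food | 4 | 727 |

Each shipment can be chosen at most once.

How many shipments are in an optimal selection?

3

Optimal total is 8672.
One optimal bundle: textile bales + glassware cases + packaged food (35 m³).
Any selection reaching 8672 contains exactly 3 shipments.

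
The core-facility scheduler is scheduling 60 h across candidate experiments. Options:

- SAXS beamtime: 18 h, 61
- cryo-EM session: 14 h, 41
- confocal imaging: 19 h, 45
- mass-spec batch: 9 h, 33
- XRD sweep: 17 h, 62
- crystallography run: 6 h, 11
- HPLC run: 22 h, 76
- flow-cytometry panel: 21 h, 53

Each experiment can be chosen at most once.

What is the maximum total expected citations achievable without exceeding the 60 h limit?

Greedy by ratio would take mass-spec batch + XRD sweep + crystallography run + HPLC run: 54 h used, total 182.
Dropping mass-spec batch and crystallography run frees 15 h; slotting in SAXS beamtime (18 h) lifts the total to 199 at 57 h.

199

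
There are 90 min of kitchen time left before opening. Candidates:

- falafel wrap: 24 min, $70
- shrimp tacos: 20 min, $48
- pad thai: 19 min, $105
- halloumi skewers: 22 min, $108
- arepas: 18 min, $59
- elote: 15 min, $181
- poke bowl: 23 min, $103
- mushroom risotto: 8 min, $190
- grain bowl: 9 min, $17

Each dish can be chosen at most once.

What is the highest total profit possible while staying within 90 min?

Taking pad thai + halloumi skewers + elote + poke bowl + mushroom risotto: 87 min used, 687 in profit.

687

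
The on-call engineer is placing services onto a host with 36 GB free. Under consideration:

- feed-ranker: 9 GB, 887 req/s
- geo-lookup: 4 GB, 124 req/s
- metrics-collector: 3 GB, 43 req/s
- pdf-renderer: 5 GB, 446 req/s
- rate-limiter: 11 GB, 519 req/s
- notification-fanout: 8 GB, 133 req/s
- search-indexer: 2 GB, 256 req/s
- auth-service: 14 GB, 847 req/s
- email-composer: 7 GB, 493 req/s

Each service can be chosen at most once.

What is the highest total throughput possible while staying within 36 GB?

2673

A density-first pass picks feed-ranker + pdf-renderer + rate-limiter + search-indexer + email-composer — 2601 at 34 GB.
Replace rate-limiter and search-indexer with auth-service: the trade gains 72 net, giving 2673 at 35 GB.
Runner-up feed-ranker + geo-lookup + search-indexer + auth-service + email-composer tops out at 2607.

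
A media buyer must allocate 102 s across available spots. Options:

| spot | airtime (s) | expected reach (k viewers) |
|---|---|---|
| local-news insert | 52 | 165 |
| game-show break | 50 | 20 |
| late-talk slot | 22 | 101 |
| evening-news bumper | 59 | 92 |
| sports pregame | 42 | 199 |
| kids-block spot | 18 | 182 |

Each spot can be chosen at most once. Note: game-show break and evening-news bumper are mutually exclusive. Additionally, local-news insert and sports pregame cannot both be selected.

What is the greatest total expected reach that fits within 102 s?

482

The ratio ordering already packs tightly: late-talk slot + sports pregame + kids-block spot, 82 s, 482.
Runner-up local-news insert + late-talk slot + kids-block spot tops out at 448.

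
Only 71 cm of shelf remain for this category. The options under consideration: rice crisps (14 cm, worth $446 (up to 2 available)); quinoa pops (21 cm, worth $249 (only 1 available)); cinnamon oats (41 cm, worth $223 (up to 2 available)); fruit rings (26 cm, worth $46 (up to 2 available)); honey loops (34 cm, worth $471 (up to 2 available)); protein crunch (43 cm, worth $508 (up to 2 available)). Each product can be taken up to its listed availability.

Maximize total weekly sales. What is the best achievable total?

Filling by ratio: 2×rice crisps + honey loops for 1363, with 9 cm left unused.
The 34 cm tied up in honey loops is better spent on protein crunch — total rises to 1400 (71 cm).

1400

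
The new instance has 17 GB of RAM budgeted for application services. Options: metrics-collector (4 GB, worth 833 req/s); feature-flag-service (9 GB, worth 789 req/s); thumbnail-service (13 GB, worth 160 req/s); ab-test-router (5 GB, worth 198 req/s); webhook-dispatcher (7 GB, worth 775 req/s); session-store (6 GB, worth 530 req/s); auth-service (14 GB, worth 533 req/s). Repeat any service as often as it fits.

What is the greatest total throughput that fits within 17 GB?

3332

Density check — metrics-collector 208.25, webhook-dispatcher 110.71, session-store 88.33, feature-flag-service 87.67 are the best per GB.
The ratio ordering already packs tightly: 4×metrics-collector, 16 GB, 3332.
The spare 1 GB is too small for any remaining service, and no exchange beats 3332.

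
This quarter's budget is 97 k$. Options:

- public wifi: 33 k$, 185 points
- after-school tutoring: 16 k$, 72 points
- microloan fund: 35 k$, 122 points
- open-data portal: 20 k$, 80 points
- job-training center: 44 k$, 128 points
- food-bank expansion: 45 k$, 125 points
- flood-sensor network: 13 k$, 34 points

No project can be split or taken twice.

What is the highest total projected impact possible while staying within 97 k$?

The ratio heuristic lands on public wifi + after-school tutoring + open-data portal + flood-sensor network (371) but leaves 15 k$ idle.
Replace open-data portal with microloan fund: the trade gains 42 net, giving 413 at 97 k$.
An exhaustive check of the 128 subsets confirms 413.

413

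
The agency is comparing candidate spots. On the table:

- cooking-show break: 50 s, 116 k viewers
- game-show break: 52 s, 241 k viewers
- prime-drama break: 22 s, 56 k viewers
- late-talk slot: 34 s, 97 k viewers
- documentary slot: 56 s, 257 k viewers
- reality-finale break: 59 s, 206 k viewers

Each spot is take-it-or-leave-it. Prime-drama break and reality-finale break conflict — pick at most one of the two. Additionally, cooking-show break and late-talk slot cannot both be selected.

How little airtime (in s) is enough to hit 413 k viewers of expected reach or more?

108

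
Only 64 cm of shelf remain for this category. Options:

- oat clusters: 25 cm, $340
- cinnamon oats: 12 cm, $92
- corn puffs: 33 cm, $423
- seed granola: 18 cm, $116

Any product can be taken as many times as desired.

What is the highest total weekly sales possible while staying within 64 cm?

772

By weekly sales per cm: oat clusters 13.60, corn puffs 12.82, cinnamon oats 7.67, seed granola 6.44 lead.
The ratio ordering already packs tightly: 2×oat clusters + cinnamon oats, 62 cm, 772.
That's the maximum — no swap from here does better than 772.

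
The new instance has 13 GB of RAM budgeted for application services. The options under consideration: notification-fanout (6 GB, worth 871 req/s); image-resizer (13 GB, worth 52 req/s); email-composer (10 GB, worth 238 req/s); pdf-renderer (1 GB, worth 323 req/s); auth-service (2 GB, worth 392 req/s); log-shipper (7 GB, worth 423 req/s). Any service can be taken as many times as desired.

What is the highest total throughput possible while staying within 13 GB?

Density check — pdf-renderer 323.00, auth-service 196.00, notification-fanout 145.17, log-shipper 60.43 are the best per GB.
Best packing: 13×pdf-renderer — 13 GB, 4199 total.
That's the maximum — no swap from here does better than 4199.

4199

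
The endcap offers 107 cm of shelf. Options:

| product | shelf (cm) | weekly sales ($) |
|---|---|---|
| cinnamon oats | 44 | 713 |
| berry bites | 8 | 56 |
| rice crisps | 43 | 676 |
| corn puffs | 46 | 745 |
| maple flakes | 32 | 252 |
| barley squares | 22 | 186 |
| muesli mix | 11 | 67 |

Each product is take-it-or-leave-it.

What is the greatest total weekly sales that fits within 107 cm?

1525

Greedy by ratio would take cinnamon oats + berry bites + corn puffs: 98 cm used, total 1514.
Dropping berry bites frees 8 cm; slotting in muesli mix (11 cm) lifts the total to 1525 at 101 cm.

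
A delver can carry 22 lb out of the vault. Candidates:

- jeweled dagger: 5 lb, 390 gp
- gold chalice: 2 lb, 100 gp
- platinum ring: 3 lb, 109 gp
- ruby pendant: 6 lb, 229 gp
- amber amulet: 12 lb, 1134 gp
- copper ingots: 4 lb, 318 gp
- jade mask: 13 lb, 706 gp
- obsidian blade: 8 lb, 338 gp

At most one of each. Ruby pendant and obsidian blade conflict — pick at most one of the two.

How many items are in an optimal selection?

3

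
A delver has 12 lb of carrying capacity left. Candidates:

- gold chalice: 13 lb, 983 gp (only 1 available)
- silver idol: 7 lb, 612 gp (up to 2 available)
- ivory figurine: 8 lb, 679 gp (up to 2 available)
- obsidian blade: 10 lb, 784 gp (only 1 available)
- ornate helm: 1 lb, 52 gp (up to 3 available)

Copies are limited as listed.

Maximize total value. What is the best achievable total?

888

Greedy by ratio would take silver idol + 3×ornate helm: 10 lb used, total 768.
The 8 lb tied up in silver idol and ornate helm is better spent on obsidian blade — total rises to 888 (12 lb).
Nothing else within 12 lb beats 888.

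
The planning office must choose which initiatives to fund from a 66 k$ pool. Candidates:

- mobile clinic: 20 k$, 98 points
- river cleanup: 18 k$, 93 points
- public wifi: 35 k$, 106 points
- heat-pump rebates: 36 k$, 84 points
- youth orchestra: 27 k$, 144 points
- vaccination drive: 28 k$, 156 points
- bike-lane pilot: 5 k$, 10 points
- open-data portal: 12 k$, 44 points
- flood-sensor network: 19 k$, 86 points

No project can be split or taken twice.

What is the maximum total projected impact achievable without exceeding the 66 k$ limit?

Ranking by ratio (projected impact/k$): vaccination drive 5.57, youth orchestra 5.33, river cleanup 5.17.
A density-first pass picks youth orchestra + vaccination drive + bike-lane pilot — 310 at 60 k$.
Dropping youth orchestra and bike-lane pilot frees 32 k$; slotting in mobile clinic + river cleanup (38 k$) lifts the total to 347 at 66 k$.
The closest alternative, mobile clinic + river cleanup + youth orchestra, reaches only 335.

347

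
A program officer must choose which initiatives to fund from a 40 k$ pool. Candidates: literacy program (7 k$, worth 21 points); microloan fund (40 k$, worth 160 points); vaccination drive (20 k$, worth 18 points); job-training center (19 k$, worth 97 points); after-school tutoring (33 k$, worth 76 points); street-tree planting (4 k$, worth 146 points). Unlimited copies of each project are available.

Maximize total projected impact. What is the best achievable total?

1460

By projected impact per k$: street-tree planting 36.50, job-training center 5.11, microloan fund 4.00, literacy program 3.00 lead.
Taking 10×street-tree planting: 40 k$ used, 1460 in projected impact.
That's the maximum — no swap from here does better than 1460.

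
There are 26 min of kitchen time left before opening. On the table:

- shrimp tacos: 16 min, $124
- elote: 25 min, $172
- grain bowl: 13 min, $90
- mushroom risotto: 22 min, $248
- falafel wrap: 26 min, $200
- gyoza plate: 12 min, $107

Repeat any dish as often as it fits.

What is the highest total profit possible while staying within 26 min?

248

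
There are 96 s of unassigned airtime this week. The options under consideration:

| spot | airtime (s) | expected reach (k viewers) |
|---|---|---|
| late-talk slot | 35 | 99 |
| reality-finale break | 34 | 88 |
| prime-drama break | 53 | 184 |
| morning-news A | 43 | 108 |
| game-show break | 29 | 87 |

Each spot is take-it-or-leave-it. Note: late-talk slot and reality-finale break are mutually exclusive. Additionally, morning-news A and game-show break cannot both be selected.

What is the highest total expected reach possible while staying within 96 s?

Greedy by ratio would take prime-drama break + game-show break: 82 s used, total 271.
The 29 s tied up in game-show break is better spent on morning-news A — total rises to 292 (96 s).
No other feasible combination exceeds 292.

292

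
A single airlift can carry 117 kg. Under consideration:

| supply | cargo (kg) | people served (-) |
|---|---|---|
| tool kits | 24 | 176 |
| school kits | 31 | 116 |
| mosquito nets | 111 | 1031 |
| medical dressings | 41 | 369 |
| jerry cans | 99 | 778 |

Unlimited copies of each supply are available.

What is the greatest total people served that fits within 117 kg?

By people served per kg: mosquito nets 9.29, medical dressings 9.00, jerry cans 7.86, tool kits 7.33 lead.
Best packing: mosquito nets — 111 kg, 1031 total.

1031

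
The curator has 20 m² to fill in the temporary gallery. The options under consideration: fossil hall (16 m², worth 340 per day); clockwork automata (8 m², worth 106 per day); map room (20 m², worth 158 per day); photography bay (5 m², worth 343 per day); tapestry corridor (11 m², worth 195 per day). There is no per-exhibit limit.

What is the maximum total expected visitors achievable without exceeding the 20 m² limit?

1372

The ratio ordering already packs tightly: 4×photography bay, 20 m², 1372.
No other feasible combination exceeds 1372.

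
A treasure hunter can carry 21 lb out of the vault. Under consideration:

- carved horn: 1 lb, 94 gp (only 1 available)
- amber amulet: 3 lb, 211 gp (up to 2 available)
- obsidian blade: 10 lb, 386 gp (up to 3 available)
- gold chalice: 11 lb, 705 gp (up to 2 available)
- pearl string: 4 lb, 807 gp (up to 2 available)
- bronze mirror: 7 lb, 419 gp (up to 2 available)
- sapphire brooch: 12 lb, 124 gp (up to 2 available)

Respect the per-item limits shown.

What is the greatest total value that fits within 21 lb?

Density check — pearl string 201.75, carved horn 94.00, amber amulet 70.33 are the best per lb.
Taking the top-ratio items first gives carved horn + 2×amber amulet + 2×pearl string for 2130 (15 lb).
Dropping carved horn frees 1 lb; slotting in bronze mirror (7 lb) lifts the total to 2455 at 21 lb.

2455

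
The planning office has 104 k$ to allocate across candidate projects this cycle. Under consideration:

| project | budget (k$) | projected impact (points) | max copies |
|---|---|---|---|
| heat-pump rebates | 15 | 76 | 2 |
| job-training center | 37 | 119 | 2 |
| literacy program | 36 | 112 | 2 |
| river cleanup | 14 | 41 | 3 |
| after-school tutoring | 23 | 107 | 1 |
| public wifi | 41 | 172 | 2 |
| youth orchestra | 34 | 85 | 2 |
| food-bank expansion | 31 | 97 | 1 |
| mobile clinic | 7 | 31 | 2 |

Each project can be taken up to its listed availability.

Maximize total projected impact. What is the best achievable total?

462

Greedy by ratio would take 2×heat-pump rebates + job-training center + after-school tutoring + 2×mobile clinic: 104 k$ used, total 440.
Replace job-training center and mobile clinic with public wifi: the trade gains 22 net, giving 462 at 101 k$.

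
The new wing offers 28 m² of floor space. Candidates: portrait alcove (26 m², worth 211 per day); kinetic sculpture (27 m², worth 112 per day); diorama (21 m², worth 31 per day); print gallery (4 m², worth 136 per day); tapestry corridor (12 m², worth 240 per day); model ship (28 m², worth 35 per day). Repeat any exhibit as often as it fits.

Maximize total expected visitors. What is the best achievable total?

952

Density check — print gallery 34.00, tapestry corridor 20.00, portrait alcove 8.12 are the best per m².
Best packing: 7×print gallery — 28 m², 952 total.
Every other selection either busts 28 m² or fails to beat 952.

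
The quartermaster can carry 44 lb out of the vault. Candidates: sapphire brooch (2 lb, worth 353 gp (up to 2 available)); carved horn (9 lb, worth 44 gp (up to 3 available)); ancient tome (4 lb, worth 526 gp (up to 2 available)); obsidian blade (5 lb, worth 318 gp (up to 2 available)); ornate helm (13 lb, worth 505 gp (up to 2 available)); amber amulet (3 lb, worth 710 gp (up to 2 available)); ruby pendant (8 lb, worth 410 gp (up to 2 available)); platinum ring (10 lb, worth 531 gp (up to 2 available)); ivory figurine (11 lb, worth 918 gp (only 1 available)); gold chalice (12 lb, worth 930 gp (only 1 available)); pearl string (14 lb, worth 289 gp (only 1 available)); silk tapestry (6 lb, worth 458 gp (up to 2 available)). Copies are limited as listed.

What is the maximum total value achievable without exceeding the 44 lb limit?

5026

By value per lb: amber amulet 236.67, sapphire brooch 176.50, ancient tome 131.50, ivory figurine 83.45 lead.
The ratio ordering already packs tightly: 2×sapphire brooch + 2×ancient tome + 2×amber amulet + ivory figurine + gold chalice, 41 lb, 5026.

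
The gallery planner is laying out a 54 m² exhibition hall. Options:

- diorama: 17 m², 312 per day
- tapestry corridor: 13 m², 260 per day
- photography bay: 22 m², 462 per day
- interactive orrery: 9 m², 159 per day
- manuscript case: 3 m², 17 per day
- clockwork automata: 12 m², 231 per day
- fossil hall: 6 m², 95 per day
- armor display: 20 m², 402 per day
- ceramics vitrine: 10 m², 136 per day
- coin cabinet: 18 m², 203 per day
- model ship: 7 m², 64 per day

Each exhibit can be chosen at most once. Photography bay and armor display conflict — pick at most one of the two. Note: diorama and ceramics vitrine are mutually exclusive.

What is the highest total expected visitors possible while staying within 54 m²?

1052

Density check — photography bay 21.00, armor display 20.10, tapestry corridor 20.00 are the best per m².
Best packing: tapestry corridor + interactive orrery + clockwork automata + armor display — 54 m², 1052 total.
The closest alternative, tapestry corridor + photography bay + clockwork automata + fossil hall, reaches only 1048.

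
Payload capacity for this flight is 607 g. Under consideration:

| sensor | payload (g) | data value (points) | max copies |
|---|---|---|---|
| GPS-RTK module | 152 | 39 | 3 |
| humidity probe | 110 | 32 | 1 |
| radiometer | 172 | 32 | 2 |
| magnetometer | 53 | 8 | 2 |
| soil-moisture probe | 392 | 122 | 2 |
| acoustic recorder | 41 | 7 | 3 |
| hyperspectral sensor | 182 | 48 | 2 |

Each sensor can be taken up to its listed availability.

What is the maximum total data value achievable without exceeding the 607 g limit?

The ratio heuristic lands on humidity probe + soil-moisture probe + 2×acoustic recorder (168) but leaves 23 g idle.
The 192 g tied up in humidity probe and 2×acoustic recorder is better spent on hyperspectral sensor — total rises to 170 (574 g).
That's the maximum — no swap from here does better than 170.

170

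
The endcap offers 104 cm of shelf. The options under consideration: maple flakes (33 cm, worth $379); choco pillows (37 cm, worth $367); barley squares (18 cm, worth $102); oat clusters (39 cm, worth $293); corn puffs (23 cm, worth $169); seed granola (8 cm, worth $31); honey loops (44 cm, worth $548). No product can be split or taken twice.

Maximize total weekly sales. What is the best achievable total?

1096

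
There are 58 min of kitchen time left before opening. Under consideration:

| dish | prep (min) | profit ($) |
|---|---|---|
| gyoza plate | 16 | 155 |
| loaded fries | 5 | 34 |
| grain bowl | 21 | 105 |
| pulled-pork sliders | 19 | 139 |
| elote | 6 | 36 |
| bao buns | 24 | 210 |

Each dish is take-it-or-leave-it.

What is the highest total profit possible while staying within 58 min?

The ratio ordering already packs tightly: gyoza plate + loaded fries + elote + bao buns, 51 min, 435.
Next best is loaded fries + pulled-pork sliders + elote + bao buns at 419 (54 min) — short by 16.

435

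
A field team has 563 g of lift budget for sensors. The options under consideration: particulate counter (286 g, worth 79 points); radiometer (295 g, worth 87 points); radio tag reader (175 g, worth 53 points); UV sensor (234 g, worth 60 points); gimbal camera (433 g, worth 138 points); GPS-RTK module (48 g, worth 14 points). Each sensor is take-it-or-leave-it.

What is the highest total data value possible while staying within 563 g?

Taking the top-ratio sensors first gives gimbal camera + GPS-RTK module for 152 (481 g).
The 433 g tied up in gimbal camera is better spent on radiometer + radio tag reader — total rises to 154 (518 g).
An exhaustive check of the 64 subsets confirms 154.

154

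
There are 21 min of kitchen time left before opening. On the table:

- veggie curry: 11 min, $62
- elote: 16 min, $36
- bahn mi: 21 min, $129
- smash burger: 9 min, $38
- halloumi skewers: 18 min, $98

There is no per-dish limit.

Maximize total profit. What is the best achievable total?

129

Best packing: bahn mi — 21 min, 129 total.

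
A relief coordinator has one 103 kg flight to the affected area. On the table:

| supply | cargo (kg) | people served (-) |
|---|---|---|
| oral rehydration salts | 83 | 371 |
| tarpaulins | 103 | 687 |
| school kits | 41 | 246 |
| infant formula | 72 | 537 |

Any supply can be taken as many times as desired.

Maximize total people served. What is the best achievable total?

The ratio heuristic lands on infant formula (537) but leaves 31 kg idle.
Dropping infant formula frees 72 kg; slotting in tarpaulins (103 kg) lifts the total to 687 at 103 kg.
Nothing else within 103 kg beats 687.

687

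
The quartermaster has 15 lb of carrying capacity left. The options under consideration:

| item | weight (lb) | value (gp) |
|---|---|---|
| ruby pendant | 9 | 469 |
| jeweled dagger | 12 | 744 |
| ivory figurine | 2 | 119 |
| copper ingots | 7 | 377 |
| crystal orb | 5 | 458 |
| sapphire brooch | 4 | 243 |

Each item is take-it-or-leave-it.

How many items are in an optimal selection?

3

The maximum value within 15 lb is 954.
One optimal bundle: ivory figurine + copper ingots + crystal orb (14 lb).
Any selection reaching 954 contains exactly 3 items.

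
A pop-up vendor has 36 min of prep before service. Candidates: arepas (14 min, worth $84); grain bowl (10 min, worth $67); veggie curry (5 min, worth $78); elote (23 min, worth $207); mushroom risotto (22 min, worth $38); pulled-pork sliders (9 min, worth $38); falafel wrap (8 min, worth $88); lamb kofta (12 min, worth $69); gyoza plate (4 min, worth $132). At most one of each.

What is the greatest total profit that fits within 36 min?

A density-first pass picks grain bowl + veggie curry + pulled-pork sliders + falafel wrap + gyoza plate — 403 at 36 min.
The 24 min tied up in grain bowl and veggie curry and pulled-pork sliders is better spent on elote — total rises to 427 (35 min).
Next best is veggie curry + elote + gyoza plate at 417 (32 min) — short by 10.

427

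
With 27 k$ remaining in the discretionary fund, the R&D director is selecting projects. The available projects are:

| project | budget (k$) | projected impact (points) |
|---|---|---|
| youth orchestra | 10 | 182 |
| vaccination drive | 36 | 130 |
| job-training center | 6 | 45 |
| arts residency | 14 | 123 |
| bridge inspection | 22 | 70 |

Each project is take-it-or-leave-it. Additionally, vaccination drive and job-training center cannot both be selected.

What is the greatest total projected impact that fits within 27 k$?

305

Ranking by ratio (projected impact/k$): youth orchestra 18.20, arts residency 8.79, job-training center 7.50.
The ratio ordering already packs tightly: youth orchestra + arts residency, 24 k$, 305.
Next best is youth orchestra + job-training center at 227 (16 k$) — short by 78.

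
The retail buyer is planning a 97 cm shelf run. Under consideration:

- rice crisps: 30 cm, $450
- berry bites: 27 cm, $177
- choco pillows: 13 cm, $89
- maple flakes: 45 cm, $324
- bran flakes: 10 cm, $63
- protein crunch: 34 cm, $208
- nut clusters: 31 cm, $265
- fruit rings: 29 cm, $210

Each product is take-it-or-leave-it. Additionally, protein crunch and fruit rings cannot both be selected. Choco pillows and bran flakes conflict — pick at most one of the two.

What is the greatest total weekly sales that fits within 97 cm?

925

Taking rice crisps + nut clusters + fruit rings: 90 cm used, 925 in weekly sales.
The spare 7 cm is too small for any remaining product, and no feasible exchange beats 925.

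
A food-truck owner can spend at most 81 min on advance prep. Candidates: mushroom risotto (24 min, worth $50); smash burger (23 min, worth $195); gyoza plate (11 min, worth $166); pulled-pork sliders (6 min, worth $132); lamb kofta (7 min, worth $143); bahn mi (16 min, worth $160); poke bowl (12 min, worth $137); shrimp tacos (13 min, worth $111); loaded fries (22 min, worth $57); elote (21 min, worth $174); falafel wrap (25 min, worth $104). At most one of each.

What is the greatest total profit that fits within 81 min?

947

The ratio heuristic lands on gyoza plate + pulled-pork sliders + lamb kofta + bahn mi + poke bowl + shrimp tacos (849) but leaves 16 min idle.
Replace bahn mi and shrimp tacos with smash burger + elote: the trade gains 98 net, giving 947 at 80 min.
The closest alternative, smash burger + gyoza plate + pulled-pork sliders + lamb kofta + bahn mi + poke bowl, reaches only 933.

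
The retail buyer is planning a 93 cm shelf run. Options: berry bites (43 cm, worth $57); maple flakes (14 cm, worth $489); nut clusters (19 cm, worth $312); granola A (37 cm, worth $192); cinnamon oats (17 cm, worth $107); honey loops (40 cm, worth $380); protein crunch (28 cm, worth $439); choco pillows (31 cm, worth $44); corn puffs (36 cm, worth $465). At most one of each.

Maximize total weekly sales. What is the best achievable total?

Density check — maple flakes 34.93, nut clusters 16.42, protein crunch 15.68 are the best per cm.
Greedy by ratio would take maple flakes + nut clusters + cinnamon oats + protein crunch: 78 cm used, total 1347.
Dropping nut clusters and cinnamon oats frees 36 cm; slotting in corn puffs (36 cm) lifts the total to 1393 at 78 cm.
Runner-up maple flakes + nut clusters + cinnamon oats + corn puffs tops out at 1373.

1393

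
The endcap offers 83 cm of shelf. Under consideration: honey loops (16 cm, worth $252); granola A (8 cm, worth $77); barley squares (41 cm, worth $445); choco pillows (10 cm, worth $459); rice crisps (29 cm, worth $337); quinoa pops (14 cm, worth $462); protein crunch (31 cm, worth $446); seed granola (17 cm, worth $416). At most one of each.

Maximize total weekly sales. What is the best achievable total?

1860

Density check — choco pillows 45.90, quinoa pops 33.00, seed granola 24.47 are the best per cm.
The ratio heuristic lands on honey loops + granola A + choco pillows + quinoa pops + seed granola (1666) but leaves 18 cm idle.
Dropping honey loops frees 16 cm; slotting in protein crunch (31 cm) lifts the total to 1860 at 80 cm.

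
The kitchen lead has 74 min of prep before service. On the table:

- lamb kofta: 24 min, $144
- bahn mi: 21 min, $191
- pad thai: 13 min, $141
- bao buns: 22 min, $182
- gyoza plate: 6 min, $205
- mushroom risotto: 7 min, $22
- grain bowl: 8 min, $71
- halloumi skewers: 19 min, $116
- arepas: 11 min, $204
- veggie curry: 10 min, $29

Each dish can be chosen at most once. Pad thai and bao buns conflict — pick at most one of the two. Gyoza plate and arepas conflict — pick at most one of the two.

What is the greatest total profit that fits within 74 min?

752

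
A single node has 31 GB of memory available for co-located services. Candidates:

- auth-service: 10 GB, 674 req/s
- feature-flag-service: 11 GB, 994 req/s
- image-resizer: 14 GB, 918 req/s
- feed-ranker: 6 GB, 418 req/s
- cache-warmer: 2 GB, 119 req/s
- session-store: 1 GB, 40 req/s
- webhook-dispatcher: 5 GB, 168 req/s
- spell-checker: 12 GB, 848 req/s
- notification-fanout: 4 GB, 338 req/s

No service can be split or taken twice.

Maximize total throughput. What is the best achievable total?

By throughput per GB: feature-flag-service 90.36, notification-fanout 84.50, spell-checker 70.67 lead.
Greedy by ratio would take feature-flag-service + cache-warmer + session-store + spell-checker + notification-fanout: 30 GB used, total 2339.
A better packing is auth-service + feature-flag-service + feed-ranker + notification-fanout: 31 GB, total 2424.
An exhaustive check of the 512 subsets confirms 2424.

2424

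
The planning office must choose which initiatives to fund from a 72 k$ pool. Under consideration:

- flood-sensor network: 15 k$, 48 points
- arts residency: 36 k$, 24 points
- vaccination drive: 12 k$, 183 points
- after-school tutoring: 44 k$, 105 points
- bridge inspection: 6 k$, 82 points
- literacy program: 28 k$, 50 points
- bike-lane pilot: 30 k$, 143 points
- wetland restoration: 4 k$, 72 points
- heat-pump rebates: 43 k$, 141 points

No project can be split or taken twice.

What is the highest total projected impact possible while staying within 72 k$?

528

The ratio ordering already packs tightly: flood-sensor network + vaccination drive + bridge inspection + bike-lane pilot + wetland restoration, 67 k$, 528.
Every other selection either busts 72 k$ or fails to beat 528.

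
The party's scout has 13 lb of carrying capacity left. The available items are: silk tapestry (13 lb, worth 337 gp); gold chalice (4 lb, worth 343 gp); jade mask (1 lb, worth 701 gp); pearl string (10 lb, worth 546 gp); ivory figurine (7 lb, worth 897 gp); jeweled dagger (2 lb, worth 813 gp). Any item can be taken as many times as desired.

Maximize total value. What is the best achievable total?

By value per lb: jade mask 701.00, jeweled dagger 406.50, ivory figurine 128.14 lead.
Best packing: 13×jade mask — 13 lb, 9113 total.

9113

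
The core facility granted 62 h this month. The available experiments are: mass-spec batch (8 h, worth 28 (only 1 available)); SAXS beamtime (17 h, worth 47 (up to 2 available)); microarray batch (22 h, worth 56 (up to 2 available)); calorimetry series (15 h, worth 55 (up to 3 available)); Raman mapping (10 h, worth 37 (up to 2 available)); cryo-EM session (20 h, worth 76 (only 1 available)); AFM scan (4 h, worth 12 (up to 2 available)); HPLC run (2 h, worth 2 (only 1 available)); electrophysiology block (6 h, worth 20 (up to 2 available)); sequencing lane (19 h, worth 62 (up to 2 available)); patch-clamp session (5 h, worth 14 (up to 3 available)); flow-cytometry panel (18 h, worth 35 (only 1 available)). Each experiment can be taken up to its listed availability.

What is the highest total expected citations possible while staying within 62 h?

Ranking by ratio (expected citations/h): cryo-EM session 3.80, Raman mapping 3.70, calorimetry series 3.67, mass-spec batch 3.50.
The ratio heuristic lands on calorimetry series + 2×Raman mapping + cryo-EM session + electrophysiology block (225) but leaves 1 h idle.
Dropping 2×Raman mapping frees 20 h; slotting in calorimetry series + electrophysiology block (21 h) lifts the total to 226 at 62 h.
Nothing else within 62 h beats 226.

226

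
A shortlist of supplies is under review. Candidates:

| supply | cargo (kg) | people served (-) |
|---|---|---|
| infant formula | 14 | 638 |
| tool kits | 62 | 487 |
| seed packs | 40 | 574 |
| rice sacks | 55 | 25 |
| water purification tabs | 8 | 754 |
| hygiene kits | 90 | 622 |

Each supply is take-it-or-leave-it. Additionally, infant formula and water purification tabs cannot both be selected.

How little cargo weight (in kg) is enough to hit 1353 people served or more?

98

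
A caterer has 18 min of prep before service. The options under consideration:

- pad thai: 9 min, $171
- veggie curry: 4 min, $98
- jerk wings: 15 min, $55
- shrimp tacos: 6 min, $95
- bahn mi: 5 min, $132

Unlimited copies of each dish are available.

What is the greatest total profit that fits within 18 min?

460

By profit per min: bahn mi 26.40, veggie curry 24.50, pad thai 19.00, shrimp tacos 15.83 lead.
Taking the top-ratio dishes first gives 3×bahn mi for 396 (15 min).
The 5 min tied up in bahn mi is better spent on 2×veggie curry — total rises to 460 (18 min).
Every other selection either busts 18 min or fails to beat 460.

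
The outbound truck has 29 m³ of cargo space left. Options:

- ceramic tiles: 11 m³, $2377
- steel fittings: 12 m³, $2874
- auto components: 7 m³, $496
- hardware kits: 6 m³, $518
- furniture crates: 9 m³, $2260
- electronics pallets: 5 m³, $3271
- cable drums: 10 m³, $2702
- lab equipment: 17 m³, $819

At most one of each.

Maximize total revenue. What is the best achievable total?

8847

The ratio heuristic lands on furniture crates + electronics pallets + cable drums (8233) but leaves 5 m³ idle.
Dropping furniture crates frees 9 m³; slotting in steel fittings (12 m³) lifts the total to 8847 at 27 m³.
An exhaustive check of the 256 subsets confirms 8847.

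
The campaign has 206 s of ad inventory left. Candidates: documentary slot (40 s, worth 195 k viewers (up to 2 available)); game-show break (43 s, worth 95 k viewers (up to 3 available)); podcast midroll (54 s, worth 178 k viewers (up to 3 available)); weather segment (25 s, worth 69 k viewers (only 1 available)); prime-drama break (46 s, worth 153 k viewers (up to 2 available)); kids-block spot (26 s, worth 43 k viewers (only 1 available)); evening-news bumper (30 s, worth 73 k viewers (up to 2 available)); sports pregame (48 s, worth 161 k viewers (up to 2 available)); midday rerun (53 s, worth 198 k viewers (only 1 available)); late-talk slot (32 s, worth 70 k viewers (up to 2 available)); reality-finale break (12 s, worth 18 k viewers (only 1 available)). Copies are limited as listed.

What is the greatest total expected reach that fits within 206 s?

Best packing: 2×documentary slot + weather segment + sports pregame + midday rerun — 206 s, 818 total.
Every other selection either busts 206 s or exceeds an availability limit or fails to beat 818.

818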